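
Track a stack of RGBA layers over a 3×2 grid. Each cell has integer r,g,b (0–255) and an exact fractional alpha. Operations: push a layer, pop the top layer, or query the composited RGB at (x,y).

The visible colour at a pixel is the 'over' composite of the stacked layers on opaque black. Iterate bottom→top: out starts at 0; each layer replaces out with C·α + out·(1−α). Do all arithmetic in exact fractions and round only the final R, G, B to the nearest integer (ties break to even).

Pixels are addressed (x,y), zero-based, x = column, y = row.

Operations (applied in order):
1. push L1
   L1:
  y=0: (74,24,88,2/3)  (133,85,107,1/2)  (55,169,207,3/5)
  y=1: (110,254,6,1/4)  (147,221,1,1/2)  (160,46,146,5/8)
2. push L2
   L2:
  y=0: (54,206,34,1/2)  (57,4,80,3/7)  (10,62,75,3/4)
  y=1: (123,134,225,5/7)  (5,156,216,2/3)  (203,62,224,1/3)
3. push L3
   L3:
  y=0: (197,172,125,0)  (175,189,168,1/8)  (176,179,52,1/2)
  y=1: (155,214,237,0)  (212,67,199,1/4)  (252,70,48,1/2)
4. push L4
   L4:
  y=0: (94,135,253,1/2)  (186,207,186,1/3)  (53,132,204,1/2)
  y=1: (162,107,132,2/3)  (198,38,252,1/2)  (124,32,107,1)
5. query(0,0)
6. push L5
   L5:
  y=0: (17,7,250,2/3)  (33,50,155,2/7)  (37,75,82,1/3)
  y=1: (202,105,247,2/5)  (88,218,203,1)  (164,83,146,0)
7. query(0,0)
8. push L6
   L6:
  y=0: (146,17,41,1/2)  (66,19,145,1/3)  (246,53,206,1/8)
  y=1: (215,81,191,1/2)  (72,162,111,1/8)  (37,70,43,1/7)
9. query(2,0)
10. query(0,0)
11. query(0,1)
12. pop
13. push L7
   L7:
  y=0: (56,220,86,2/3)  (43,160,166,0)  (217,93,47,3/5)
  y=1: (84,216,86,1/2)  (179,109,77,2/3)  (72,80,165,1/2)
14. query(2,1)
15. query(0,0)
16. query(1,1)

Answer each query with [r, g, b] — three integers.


query (0,0) [L1,L2,L3,L4] — begin 0,0,0
after L1 α=2/3: [148/3, 16, 176/3]
after L2 α=1/2: [155/3, 111, 139/3]
after L3 α=0: [155/3, 111, 139/3]
after L4 α=1/2: [437/6, 123, 449/3]
rounded: [73, 123, 150]

at x=0,y=0 over L1,L2,L3,L4,L5:
L1 α=2/3: [148/3, 16, 176/3]
L2 α=1/2: [155/3, 111, 139/3]
L3 α=0: [155/3, 111, 139/3]
L4 α=1/2: [437/6, 123, 449/3]
L5 α=2/3: [641/18, 137/3, 1949/9]
rounded: [36, 46, 217]

(2,0) stack=L1,L2,L3,L4,L5,L6; from [0,0,0]:
+L1 (α=3/5) → [33, 507/5, 621/5]
+L2 (α=3/4) → [63/4, 1437/20, 873/10]
+L3 (α=1/2) → [767/8, 5017/40, 1393/20]
+L4 (α=1/2) → [1191/16, 10297/80, 5473/40]
+L5 (α=1/3) → [1487/24, 13297/120, 2371/20]
+L6 (α=1/8) → [16313/192, 99439/960, 20717/160]
= [85, 104, 129]

query (0,0) [L1,L2,L3,L4,L5,L6] — begin 0,0,0
L1 α=2/3: [148/3, 16, 176/3]
L2 α=1/2: [155/3, 111, 139/3]
L3 α=0: [155/3, 111, 139/3]
L4 α=1/2: [437/6, 123, 449/3]
L5 α=2/3: [641/18, 137/3, 1949/9]
L6 α=1/2: [3269/36, 94/3, 1159/9]
= [91, 31, 129]

at x=0,y=1 over L1,L2,L3,L4,L5,L6:
+L1 (α=1/4) → [55/2, 127/2, 3/2]
+L2 (α=5/7) → [670/7, 797/7, 1128/7]
+L3 (α=0) → [670/7, 797/7, 1128/7]
+L4 (α=2/3) → [2938/21, 765/7, 992/7]
+L5 (α=2/5) → [5766/35, 753/7, 6434/35]
+L6 (α=1/2) → [13291/70, 660/7, 13119/70]
= [190, 94, 187]

(2,1) stack=L1,L2,L3,L4,L5,L7; from [0,0,0]:
after L1 α=5/8: [100, 115/4, 365/4]
after L2 α=1/3: [403/3, 239/6, 271/2]
after L3 α=1/2: [1159/6, 659/12, 367/4]
after L4 α=1: [124, 32, 107]
after L5 α=0: [124, 32, 107]
after L7 α=1/2: [98, 56, 136]
→ [98, 56, 136]

query (0,0) [L1,L2,L3,L4,L5,L7] — begin 0,0,0
L1 α=2/3: [148/3, 16, 176/3]
L2 α=1/2: [155/3, 111, 139/3]
L3 α=0: [155/3, 111, 139/3]
L4 α=1/2: [437/6, 123, 449/3]
L5 α=2/3: [641/18, 137/3, 1949/9]
L7 α=2/3: [2657/54, 1457/9, 3497/27]
= [49, 162, 130]

at x=1,y=1 over L1,L2,L3,L4,L5,L7:
after L1 α=1/2: [147/2, 221/2, 1/2]
after L2 α=2/3: [167/6, 845/6, 865/6]
after L3 α=1/4: [591/8, 979/8, 1263/8]
after L4 α=1/2: [2175/16, 1283/16, 3279/16]
after L5 α=1: [88, 218, 203]
after L7 α=2/3: [446/3, 436/3, 119]
rounded: [149, 145, 119]


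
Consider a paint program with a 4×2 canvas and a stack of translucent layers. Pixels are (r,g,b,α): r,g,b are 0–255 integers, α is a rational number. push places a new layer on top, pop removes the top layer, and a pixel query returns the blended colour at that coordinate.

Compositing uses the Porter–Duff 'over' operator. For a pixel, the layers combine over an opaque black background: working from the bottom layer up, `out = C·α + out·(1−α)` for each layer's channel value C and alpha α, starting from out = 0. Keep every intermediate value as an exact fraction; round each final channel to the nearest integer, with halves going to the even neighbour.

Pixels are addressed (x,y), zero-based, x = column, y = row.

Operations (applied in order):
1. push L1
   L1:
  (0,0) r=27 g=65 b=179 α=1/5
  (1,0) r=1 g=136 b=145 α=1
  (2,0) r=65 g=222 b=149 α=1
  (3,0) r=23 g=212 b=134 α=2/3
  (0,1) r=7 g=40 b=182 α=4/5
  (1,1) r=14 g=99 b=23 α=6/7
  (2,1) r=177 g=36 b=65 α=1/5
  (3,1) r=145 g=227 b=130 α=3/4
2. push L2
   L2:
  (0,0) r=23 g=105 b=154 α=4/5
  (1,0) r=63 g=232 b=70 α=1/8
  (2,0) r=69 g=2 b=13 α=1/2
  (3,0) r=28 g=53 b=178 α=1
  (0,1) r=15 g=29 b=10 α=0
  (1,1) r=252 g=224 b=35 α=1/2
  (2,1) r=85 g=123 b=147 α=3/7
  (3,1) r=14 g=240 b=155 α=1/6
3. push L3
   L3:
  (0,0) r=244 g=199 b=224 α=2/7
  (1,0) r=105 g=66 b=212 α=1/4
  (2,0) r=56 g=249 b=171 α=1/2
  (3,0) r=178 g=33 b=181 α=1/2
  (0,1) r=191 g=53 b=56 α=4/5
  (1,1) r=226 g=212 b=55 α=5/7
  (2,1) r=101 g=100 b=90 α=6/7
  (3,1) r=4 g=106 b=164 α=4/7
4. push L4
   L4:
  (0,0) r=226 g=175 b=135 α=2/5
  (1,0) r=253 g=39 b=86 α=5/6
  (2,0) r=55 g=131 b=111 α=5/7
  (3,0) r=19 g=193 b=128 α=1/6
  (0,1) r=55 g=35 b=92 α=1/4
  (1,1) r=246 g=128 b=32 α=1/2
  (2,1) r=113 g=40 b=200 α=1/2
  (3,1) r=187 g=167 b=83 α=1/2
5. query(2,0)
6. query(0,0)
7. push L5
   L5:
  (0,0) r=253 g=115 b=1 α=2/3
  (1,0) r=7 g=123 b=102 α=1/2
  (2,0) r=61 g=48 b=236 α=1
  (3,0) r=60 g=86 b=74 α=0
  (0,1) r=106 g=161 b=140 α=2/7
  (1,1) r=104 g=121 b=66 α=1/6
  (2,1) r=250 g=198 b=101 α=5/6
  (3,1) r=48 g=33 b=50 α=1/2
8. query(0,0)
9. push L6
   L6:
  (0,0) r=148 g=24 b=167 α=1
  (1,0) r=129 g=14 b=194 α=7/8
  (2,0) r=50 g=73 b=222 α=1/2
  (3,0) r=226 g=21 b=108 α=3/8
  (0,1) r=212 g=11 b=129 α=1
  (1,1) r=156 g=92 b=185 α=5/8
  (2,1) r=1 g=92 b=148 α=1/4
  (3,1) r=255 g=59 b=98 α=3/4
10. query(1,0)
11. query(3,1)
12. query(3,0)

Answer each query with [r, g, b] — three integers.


query (2,0) [L1,L2,L3,L4] — begin 0,0,0
+L1 (α=1) → [65, 222, 149]
+L2 (α=1/2) → [67, 112, 81]
+L3 (α=1/2) → [123/2, 361/2, 126]
+L4 (α=5/7) → [398/7, 1016/7, 807/7]
= [57, 145, 115]

query (0,0) [L1,L2,L3,L4] — begin 0,0,0
L1 α=1/5: [27/5, 13, 179/5]
L2 α=4/5: [487/25, 433/5, 3259/25]
L3 α=2/7: [2927/35, 831/7, 5499/35]
L4 α=2/5: [24601/175, 4943/35, 25947/175]
= [141, 141, 148]

(0,0) stack=L1,L2,L3,L4,L5; from [0,0,0]:
after L1 α=1/5: [27/5, 13, 179/5]
after L2 α=4/5: [487/25, 433/5, 3259/25]
after L3 α=2/7: [2927/35, 831/7, 5499/35]
after L4 α=2/5: [24601/175, 4943/35, 25947/175]
after L5 α=2/3: [37717/175, 4331/35, 26297/525]
= [216, 124, 50]

(1,0) stack=L1,L2,L3,L4,L5,L6; from [0,0,0]:
L1 α=1: [1, 136, 145]
L2 α=1/8: [35/4, 148, 1085/8]
L3 α=1/4: [525/16, 255/2, 4951/32]
L4 α=5/6: [20765/96, 215/4, 6237/64]
L5 α=1/2: [21437/192, 707/8, 12765/128]
L6 α=7/8: [194813/1536, 1491/64, 186589/1024]
→ [127, 23, 182]

query (3,1) [L1,L2,L3,L4,L5,L6] — begin 0,0,0
after L1 α=3/4: [435/4, 681/4, 195/2]
after L2 α=1/6: [2231/24, 1455/8, 1285/12]
after L3 α=4/7: [337/8, 7757/56, 3909/28]
after L4 α=1/2: [1833/16, 17109/112, 6233/56]
after L5 α=1/2: [2601/32, 20805/224, 9033/112]
after L6 α=3/4: [27081/128, 60453/896, 41961/448]
rounded: [212, 67, 94]

(3,0) stack=L1,L2,L3,L4,L5,L6; from [0,0,0]:
L1 α=2/3: [46/3, 424/3, 268/3]
L2 α=1: [28, 53, 178]
L3 α=1/2: [103, 43, 359/2]
L4 α=1/6: [89, 68, 2051/12]
L5 α=0: [89, 68, 2051/12]
L6 α=3/8: [1123/8, 403/8, 14143/96]
rounded: [140, 50, 147]


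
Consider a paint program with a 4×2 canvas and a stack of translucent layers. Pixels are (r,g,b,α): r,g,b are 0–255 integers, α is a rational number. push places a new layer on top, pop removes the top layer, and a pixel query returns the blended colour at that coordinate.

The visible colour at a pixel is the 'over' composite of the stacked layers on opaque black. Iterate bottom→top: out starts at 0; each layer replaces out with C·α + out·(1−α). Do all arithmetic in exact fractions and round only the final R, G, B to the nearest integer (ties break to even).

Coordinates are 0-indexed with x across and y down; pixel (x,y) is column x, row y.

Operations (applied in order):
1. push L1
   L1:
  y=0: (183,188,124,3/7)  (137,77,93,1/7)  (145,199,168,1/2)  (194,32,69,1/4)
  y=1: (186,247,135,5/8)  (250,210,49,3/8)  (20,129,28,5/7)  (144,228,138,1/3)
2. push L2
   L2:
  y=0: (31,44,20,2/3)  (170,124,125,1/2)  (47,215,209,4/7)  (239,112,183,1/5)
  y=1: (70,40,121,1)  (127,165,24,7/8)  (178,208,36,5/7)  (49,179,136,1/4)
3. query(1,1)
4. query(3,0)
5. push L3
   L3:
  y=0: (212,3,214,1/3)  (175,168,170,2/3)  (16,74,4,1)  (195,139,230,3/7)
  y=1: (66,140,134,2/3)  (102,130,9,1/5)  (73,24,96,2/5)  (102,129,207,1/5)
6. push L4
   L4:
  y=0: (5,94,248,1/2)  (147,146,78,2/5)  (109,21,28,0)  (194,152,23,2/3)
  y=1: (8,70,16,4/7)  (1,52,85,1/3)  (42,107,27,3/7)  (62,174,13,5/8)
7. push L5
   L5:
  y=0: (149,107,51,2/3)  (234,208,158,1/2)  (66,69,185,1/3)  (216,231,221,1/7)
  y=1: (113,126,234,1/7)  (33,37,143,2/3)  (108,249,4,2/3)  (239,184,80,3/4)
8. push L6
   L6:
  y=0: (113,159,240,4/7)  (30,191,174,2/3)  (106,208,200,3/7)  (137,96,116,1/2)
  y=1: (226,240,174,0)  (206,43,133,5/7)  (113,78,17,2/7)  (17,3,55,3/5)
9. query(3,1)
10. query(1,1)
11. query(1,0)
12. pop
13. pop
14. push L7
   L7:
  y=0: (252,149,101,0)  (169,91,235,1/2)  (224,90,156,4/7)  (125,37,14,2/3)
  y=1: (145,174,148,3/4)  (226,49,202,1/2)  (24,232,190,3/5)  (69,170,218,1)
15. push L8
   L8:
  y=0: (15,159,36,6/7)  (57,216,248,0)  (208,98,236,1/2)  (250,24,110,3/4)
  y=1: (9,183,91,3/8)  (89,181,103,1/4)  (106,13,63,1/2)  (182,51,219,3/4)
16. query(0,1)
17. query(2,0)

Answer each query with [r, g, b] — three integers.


at x=1,y=1 over L1,L2:
L1 α=3/8: [375/4, 315/4, 147/8]
L2 α=7/8: [3931/32, 4935/32, 1491/64]
= [123, 154, 23]

at x=3,y=0 over L1,L2:
after L1 α=1/4: [97/2, 8, 69/4]
after L2 α=1/5: [433/5, 144/5, 252/5]
= [87, 29, 50]

(3,1) stack=L1,L2,L3,L4,L5,L6; from [0,0,0]:
after L1 α=1/3: [48, 76, 46]
after L2 α=1/4: [193/4, 407/4, 137/2]
after L3 α=1/5: [59, 536/5, 481/5]
after L4 α=5/8: [487/8, 2979/20, 221/5]
after L5 α=3/4: [6223/32, 14019/80, 1421/20]
after L6 α=3/5: [7039/80, 14379/200, 3071/50]
= [88, 72, 61]

(1,1) stack=L1,L2,L3,L4,L5,L6; from [0,0,0]:
+L1 (α=3/8) → [375/4, 315/4, 147/8]
+L2 (α=7/8) → [3931/32, 4935/32, 1491/64]
+L3 (α=1/5) → [4747/40, 1195/8, 327/16]
+L4 (α=1/3) → [1589/20, 1403/12, 1007/24]
+L5 (α=2/3) → [2909/60, 2291/36, 7871/72]
+L6 (α=5/7) → [33809/210, 6161/126, 31811/252]
rounded: [161, 49, 126]

at x=1,y=0 over L1,L2,L3,L4,L5,L6:
L1 α=1/7: [137/7, 11, 93/7]
L2 α=1/2: [1327/14, 135/2, 484/7]
L3 α=2/3: [6227/42, 269/2, 2864/21]
L4 α=2/5: [10343/70, 1391/10, 3956/35]
L5 α=1/2: [26723/140, 3471/20, 4743/35]
L6 α=2/3: [35123/420, 11111/60, 5641/35]
= [84, 185, 161]

at x=0,y=1 over L1,L2,L3,L4,L7,L8:
+L1 (α=5/8) → [465/4, 1235/8, 675/8]
+L2 (α=1) → [70, 40, 121]
+L3 (α=2/3) → [202/3, 320/3, 389/3]
+L4 (α=4/7) → [234/7, 600/7, 453/7]
+L7 (α=3/4) → [3279/28, 2127/14, 3561/28]
+L8 (α=3/8) → [17151/224, 18321/112, 25449/224]
rounded: [77, 164, 114]

(2,0) stack=L1,L2,L3,L4,L7,L8; from [0,0,0]:
L1 α=1/2: [145/2, 199/2, 84]
L2 α=4/7: [811/14, 331/2, 1088/7]
L3 α=1: [16, 74, 4]
L4 α=0: [16, 74, 4]
L7 α=4/7: [944/7, 582/7, 636/7]
L8 α=1/2: [1200/7, 634/7, 1144/7]
→ [171, 91, 163]


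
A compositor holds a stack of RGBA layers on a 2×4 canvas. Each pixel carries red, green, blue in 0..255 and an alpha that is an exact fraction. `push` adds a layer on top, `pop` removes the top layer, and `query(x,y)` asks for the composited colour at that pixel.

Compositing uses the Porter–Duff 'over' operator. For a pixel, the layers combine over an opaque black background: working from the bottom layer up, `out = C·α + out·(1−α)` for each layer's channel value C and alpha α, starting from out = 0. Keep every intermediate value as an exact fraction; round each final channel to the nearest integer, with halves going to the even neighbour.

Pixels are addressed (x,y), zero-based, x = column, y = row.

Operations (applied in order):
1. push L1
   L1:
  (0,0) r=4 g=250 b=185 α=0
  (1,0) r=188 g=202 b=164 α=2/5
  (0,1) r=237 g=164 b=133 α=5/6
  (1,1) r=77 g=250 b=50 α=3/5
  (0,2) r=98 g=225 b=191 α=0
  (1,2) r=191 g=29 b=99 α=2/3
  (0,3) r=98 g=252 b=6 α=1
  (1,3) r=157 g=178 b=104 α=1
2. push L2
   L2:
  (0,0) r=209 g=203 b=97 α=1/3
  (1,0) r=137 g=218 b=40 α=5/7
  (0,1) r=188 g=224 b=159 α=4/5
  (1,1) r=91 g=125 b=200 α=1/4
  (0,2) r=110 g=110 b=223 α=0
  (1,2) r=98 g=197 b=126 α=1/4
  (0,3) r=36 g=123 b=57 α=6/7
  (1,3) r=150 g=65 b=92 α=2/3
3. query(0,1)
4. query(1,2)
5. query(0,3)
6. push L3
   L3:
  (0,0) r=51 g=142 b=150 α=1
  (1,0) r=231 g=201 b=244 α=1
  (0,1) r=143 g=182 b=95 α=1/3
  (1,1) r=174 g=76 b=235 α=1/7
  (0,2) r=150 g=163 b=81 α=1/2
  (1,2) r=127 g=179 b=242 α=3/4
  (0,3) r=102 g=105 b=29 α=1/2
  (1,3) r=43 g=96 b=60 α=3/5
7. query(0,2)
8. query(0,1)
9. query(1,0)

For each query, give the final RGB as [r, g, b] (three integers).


query (0,1) [L1,L2] — begin 0,0,0
L1 α=5/6: [395/2, 410/3, 665/6]
L2 α=4/5: [1899/10, 3098/15, 4481/30]
= [190, 207, 149]

(1,2) stack=L1,L2; from [0,0,0]:
after L1 α=2/3: [382/3, 58/3, 66]
after L2 α=1/4: [120, 255/4, 81]
→ [120, 64, 81]

query (0,3) [L1,L2] — begin 0,0,0
+L1 (α=1) → [98, 252, 6]
+L2 (α=6/7) → [314/7, 990/7, 348/7]
rounded: [45, 141, 50]

(0,2) stack=L1,L2,L3; from [0,0,0]:
+L1 (α=0) → [0, 0, 0]
+L2 (α=0) → [0, 0, 0]
+L3 (α=1/2) → [75, 163/2, 81/2]
→ [75, 82, 40]

at x=0,y=1 over L1,L2,L3:
after L1 α=5/6: [395/2, 410/3, 665/6]
after L2 α=4/5: [1899/10, 3098/15, 4481/30]
after L3 α=1/3: [2614/15, 8926/45, 5906/45]
→ [174, 198, 131]

at x=1,y=0 over L1,L2,L3:
+L1 (α=2/5) → [376/5, 404/5, 328/5]
+L2 (α=5/7) → [4177/35, 894/5, 1656/35]
+L3 (α=1) → [231, 201, 244]
→ [231, 201, 244]


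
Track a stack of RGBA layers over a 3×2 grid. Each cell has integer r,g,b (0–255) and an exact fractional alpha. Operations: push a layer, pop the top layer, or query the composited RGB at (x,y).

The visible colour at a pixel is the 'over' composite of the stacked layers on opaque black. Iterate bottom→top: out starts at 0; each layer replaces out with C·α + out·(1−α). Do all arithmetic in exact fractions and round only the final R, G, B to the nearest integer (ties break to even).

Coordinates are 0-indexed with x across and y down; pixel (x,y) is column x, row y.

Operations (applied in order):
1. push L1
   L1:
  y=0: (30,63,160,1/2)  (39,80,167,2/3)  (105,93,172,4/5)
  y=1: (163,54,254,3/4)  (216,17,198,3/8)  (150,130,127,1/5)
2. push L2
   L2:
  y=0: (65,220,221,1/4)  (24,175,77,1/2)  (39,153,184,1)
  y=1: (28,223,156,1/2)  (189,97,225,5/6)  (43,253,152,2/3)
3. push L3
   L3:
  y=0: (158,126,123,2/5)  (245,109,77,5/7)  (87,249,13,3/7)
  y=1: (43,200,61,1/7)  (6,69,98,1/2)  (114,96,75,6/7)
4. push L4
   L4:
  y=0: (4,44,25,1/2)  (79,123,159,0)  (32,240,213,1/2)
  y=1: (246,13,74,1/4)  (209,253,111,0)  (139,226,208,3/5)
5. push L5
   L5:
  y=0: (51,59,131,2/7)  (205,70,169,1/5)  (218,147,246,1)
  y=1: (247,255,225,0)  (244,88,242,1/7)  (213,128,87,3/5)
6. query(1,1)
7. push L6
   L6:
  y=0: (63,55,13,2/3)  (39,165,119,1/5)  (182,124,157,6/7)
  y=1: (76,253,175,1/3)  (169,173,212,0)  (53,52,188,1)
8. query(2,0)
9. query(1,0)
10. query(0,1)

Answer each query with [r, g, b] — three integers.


query (1,1) [L1,L2,L3,L4,L5] — begin 0,0,0
+L1 (α=3/8) → [81, 51/8, 297/4]
+L2 (α=5/6) → [171, 3931/48, 1599/8]
+L3 (α=1/2) → [177/2, 7243/96, 2383/16]
+L4 (α=0) → [177/2, 7243/96, 2383/16]
+L5 (α=1/7) → [775/7, 8651/112, 9085/56]
= [111, 77, 162]

query (2,0) [L1,L2,L3,L4,L5,L6] — begin 0,0,0
L1 α=4/5: [84, 372/5, 688/5]
L2 α=1: [39, 153, 184]
L3 α=3/7: [417/7, 1359/7, 775/7]
L4 α=1/2: [641/14, 3039/14, 1133/7]
L5 α=1: [218, 147, 246]
L6 α=6/7: [1310/7, 891/7, 1188/7]
rounded: [187, 127, 170]

(1,0) stack=L1,L2,L3,L4,L5,L6; from [0,0,0]:
L1 α=2/3: [26, 160/3, 334/3]
L2 α=1/2: [25, 685/6, 565/6]
L3 α=5/7: [1275/7, 2320/21, 1720/21]
L4 α=0: [1275/7, 2320/21, 1720/21]
L5 α=1/5: [1307/7, 2150/21, 10429/105]
L6 α=1/5: [5501/35, 2413/21, 54211/525]
rounded: [157, 115, 103]

query (0,1) [L1,L2,L3,L4,L5,L6] — begin 0,0,0
L1 α=3/4: [489/4, 81/2, 381/2]
L2 α=1/2: [601/8, 527/4, 693/4]
L3 α=1/7: [1975/28, 283/2, 2201/14]
L4 α=1/4: [12813/112, 875/8, 7639/56]
L5 α=0: [12813/112, 875/8, 7639/56]
L6 α=1/3: [17069/168, 629/4, 12539/84]
rounded: [102, 157, 149]


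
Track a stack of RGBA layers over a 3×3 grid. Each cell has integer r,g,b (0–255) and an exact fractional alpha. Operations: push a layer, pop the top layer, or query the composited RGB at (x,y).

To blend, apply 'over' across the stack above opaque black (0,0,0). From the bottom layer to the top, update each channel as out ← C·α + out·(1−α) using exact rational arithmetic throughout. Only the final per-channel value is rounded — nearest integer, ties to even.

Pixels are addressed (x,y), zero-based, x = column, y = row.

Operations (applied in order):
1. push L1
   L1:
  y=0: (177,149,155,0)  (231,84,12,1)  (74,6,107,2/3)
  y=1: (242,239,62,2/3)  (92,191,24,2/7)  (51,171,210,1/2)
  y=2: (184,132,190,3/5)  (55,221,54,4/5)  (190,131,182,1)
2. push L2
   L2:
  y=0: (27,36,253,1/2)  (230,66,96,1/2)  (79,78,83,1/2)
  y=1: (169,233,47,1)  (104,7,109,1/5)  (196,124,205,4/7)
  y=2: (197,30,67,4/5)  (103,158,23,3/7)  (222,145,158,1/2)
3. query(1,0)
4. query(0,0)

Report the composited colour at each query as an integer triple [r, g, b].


(1,0) stack=L1,L2; from [0,0,0]:
+L1 (α=1) → [231, 84, 12]
+L2 (α=1/2) → [461/2, 75, 54]
rounded: [230, 75, 54]

(0,0) stack=L1,L2; from [0,0,0]:
+L1 (α=0) → [0, 0, 0]
+L2 (α=1/2) → [27/2, 18, 253/2]
→ [14, 18, 126]


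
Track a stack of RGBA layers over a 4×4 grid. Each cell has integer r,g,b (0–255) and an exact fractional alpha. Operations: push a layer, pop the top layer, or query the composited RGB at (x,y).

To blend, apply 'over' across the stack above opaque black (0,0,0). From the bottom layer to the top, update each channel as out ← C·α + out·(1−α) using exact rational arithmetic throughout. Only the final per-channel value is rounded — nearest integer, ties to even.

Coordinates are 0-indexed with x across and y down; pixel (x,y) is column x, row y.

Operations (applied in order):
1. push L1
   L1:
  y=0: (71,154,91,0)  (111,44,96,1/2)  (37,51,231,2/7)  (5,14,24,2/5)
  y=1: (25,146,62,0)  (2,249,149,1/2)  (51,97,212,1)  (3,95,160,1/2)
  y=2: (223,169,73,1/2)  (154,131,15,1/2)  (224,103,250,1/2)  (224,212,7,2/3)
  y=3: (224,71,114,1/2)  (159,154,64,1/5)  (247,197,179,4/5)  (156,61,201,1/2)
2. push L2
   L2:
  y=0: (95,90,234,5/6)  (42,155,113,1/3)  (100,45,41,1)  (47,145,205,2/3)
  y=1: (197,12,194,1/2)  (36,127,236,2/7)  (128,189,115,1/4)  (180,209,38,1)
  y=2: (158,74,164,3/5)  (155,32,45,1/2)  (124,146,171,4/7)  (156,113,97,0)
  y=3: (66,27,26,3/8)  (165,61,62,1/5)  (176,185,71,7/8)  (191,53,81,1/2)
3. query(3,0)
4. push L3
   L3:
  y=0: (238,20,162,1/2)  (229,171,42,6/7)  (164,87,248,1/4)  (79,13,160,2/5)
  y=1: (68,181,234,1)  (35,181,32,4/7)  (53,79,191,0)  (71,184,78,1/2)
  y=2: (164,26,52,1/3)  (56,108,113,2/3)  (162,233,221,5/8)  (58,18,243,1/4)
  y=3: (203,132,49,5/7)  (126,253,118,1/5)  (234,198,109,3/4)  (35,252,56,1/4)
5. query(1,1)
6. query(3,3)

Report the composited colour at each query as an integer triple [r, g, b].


query (3,0) [L1,L2] — begin 0,0,0
L1 α=2/5: [2, 28/5, 48/5]
L2 α=2/3: [32, 1478/15, 2098/15]
→ [32, 99, 140]

(1,1) stack=L1,L2,L3; from [0,0,0]:
+L1 (α=1/2) → [1, 249/2, 149/2]
+L2 (α=2/7) → [11, 1753/14, 1689/14]
+L3 (α=4/7) → [173/7, 15395/98, 6859/98]
rounded: [25, 157, 70]

query (3,3) [L1,L2,L3] — begin 0,0,0
+L1 (α=1/2) → [78, 61/2, 201/2]
+L2 (α=1/2) → [269/2, 167/4, 363/4]
+L3 (α=1/4) → [877/8, 1509/16, 1313/16]
→ [110, 94, 82]


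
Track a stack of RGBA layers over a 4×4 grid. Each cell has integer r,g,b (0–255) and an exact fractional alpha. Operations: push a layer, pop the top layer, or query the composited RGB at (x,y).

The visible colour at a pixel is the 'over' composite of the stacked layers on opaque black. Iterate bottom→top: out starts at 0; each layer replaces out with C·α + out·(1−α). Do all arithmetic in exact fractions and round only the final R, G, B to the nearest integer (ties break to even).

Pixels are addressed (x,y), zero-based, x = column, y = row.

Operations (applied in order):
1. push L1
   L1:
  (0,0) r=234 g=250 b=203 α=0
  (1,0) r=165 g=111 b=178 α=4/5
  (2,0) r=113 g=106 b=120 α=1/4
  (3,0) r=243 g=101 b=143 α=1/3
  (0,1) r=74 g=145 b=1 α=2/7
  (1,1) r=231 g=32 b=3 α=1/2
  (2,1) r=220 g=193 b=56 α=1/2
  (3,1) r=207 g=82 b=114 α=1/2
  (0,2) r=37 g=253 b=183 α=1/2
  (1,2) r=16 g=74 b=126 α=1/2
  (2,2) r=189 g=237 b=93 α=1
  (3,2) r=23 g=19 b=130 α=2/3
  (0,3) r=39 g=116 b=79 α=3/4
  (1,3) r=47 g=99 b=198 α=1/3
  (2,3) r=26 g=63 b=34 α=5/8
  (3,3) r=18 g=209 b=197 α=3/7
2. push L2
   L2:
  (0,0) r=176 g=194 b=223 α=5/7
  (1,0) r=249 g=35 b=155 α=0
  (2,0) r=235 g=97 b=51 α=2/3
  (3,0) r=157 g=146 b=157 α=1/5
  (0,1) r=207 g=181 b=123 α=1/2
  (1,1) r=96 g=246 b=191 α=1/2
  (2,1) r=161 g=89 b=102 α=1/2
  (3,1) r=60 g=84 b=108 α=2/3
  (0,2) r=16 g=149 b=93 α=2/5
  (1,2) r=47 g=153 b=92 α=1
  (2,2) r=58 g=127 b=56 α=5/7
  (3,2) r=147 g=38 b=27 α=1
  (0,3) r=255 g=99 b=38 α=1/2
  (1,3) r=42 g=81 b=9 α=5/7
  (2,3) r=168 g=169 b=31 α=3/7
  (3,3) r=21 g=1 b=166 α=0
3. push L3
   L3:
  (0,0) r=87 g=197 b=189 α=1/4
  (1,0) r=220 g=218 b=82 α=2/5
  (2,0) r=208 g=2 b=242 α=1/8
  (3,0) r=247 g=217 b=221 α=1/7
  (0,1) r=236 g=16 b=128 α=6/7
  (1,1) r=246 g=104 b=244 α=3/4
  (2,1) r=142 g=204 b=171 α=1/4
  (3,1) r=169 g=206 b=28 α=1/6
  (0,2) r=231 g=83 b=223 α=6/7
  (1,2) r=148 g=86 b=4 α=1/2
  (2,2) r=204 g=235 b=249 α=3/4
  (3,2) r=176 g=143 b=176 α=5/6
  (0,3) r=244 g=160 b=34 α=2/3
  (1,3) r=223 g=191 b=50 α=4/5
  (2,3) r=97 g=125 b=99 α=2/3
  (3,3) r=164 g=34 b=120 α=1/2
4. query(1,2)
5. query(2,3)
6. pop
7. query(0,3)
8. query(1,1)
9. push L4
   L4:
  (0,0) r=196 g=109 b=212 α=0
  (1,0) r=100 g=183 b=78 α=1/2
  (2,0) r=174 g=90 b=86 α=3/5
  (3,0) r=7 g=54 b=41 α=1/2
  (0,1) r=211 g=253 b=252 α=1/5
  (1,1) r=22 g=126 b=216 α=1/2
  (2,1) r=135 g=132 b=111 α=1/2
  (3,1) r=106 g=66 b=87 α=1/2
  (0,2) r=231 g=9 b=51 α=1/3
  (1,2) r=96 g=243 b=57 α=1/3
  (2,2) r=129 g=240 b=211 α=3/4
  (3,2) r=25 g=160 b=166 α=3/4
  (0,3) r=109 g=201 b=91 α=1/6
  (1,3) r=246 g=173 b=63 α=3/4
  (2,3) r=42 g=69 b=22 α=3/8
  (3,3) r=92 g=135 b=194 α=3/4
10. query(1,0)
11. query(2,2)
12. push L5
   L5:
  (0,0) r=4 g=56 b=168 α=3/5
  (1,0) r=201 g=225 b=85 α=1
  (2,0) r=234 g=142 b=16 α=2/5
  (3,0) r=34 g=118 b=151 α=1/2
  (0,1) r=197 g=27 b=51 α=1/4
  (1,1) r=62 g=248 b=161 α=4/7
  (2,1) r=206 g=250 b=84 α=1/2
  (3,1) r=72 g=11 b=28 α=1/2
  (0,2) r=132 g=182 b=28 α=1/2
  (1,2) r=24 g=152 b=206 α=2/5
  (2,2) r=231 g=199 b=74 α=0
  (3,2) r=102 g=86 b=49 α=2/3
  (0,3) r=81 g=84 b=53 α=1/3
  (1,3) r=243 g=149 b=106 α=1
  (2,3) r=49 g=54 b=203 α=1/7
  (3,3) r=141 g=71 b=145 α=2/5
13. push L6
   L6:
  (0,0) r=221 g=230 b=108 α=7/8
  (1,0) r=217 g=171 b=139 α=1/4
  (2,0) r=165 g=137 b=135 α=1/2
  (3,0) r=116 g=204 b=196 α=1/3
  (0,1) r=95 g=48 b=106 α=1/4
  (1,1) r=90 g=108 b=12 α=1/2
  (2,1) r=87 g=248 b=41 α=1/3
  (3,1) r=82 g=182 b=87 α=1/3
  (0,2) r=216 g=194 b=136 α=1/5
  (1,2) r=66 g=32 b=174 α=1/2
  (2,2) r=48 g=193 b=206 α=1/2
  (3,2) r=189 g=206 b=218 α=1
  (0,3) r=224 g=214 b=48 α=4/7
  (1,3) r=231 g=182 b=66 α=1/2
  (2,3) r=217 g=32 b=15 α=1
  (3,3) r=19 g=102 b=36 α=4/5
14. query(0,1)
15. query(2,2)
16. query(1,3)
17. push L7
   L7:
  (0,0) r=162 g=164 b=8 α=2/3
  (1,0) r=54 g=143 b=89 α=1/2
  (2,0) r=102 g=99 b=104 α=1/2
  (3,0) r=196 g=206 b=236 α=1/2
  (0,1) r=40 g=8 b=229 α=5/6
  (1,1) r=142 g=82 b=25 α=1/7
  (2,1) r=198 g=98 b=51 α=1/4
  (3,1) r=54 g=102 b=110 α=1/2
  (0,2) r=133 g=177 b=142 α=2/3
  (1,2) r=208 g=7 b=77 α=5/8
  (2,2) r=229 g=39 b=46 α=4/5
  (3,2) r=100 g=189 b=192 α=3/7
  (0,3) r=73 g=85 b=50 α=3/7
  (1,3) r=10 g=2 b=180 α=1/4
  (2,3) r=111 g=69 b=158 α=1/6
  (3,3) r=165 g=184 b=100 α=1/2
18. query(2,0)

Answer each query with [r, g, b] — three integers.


query (1,2) [L1,L2,L3] — begin 0,0,0
L1 α=1/2: [8, 37, 63]
L2 α=1: [47, 153, 92]
L3 α=1/2: [195/2, 239/2, 48]
→ [98, 120, 48]

query (2,3) [L1,L2,L3] — begin 0,0,0
L1 α=5/8: [65/4, 315/8, 85/4]
L2 α=3/7: [569/7, 1329/14, 178/7]
L3 α=2/3: [1927/21, 4829/42, 1564/21]
rounded: [92, 115, 74]

(0,3) stack=L1,L2; from [0,0,0]:
+L1 (α=3/4) → [117/4, 87, 237/4]
+L2 (α=1/2) → [1137/8, 93, 389/8]
→ [142, 93, 49]

at x=1,y=1 over L1,L2:
L1 α=1/2: [231/2, 16, 3/2]
L2 α=1/2: [423/4, 131, 385/4]
= [106, 131, 96]

at x=1,y=0 over L1,L2,L4:
+L1 (α=4/5) → [132, 444/5, 712/5]
+L2 (α=0) → [132, 444/5, 712/5]
+L4 (α=1/2) → [116, 1359/10, 551/5]
= [116, 136, 110]

query (2,2) [L1,L2,L4] — begin 0,0,0
L1 α=1: [189, 237, 93]
L2 α=5/7: [668/7, 1109/7, 466/7]
L4 α=3/4: [3377/28, 6149/28, 4897/28]
= [121, 220, 175]

query (0,1) [L1,L2,L4,L5,L6] — begin 0,0,0
+L1 (α=2/7) → [148/7, 290/7, 2/7]
+L2 (α=1/2) → [1597/14, 1557/14, 863/14]
+L4 (α=1/5) → [4671/35, 977/7, 698/7]
+L5 (α=1/4) → [5227/35, 780/7, 2451/28]
+L6 (α=1/4) → [9503/70, 669/7, 10321/112]
rounded: [136, 96, 92]

(2,2) stack=L1,L2,L4,L5,L6; from [0,0,0]:
L1 α=1: [189, 237, 93]
L2 α=5/7: [668/7, 1109/7, 466/7]
L4 α=3/4: [3377/28, 6149/28, 4897/28]
L5 α=0: [3377/28, 6149/28, 4897/28]
L6 α=1/2: [4721/56, 11553/56, 10665/56]
= [84, 206, 190]

query (1,3) [L1,L2,L4,L5,L6] — begin 0,0,0
L1 α=1/3: [47/3, 33, 66]
L2 α=5/7: [724/21, 471/7, 177/7]
L4 α=3/4: [8111/42, 1026/7, 375/7]
L5 α=1: [243, 149, 106]
L6 α=1/2: [237, 331/2, 86]
→ [237, 166, 86]

query (2,0) [L1,L2,L4,L5,L6,L7] — begin 0,0,0
L1 α=1/4: [113/4, 53/2, 30]
L2 α=2/3: [1993/12, 147/2, 44]
L4 α=3/5: [1025/6, 417/5, 346/5]
L5 α=2/5: [1961/10, 2671/25, 1198/25]
L6 α=1/2: [3611/20, 3048/25, 4573/50]
L7 α=1/2: [5651/40, 5523/50, 9773/100]
rounded: [141, 110, 98]


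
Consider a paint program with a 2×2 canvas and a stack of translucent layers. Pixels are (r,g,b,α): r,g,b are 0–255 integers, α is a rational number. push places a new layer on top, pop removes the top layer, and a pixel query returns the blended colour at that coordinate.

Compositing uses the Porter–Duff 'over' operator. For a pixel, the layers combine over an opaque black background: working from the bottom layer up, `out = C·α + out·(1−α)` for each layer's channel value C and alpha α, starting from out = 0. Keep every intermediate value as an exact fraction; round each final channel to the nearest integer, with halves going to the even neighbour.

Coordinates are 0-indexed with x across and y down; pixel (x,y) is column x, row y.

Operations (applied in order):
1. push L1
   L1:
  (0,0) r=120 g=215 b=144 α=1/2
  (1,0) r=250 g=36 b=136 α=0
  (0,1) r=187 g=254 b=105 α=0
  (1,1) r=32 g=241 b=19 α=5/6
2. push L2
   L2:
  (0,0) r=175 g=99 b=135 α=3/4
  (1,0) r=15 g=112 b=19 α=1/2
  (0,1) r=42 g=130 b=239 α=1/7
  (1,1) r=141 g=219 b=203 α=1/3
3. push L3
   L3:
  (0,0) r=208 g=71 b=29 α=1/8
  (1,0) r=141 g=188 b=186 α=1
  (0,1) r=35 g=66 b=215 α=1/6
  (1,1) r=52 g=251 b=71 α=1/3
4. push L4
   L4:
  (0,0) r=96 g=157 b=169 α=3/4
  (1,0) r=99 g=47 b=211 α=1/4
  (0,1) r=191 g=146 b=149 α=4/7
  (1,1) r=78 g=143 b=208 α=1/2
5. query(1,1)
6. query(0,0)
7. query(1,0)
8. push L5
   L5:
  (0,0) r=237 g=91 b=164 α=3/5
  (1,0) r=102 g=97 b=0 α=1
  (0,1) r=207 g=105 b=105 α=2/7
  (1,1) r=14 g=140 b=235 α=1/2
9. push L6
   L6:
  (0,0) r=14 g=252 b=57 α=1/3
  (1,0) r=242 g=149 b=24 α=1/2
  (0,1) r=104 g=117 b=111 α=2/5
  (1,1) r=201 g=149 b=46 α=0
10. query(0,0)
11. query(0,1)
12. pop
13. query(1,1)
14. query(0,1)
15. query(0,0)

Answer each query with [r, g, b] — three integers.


at x=1,y=1 over L1,L2,L3,L4:
after L1 α=5/6: [80/3, 1205/6, 95/6]
after L2 α=1/3: [583/9, 1862/9, 704/9]
after L3 α=1/3: [1634/27, 5983/27, 2047/27]
after L4 α=1/2: [1870/27, 4922/27, 7663/54]
→ [69, 182, 142]

at x=0,y=0 over L1,L2,L3,L4:
L1 α=1/2: [60, 215/2, 72]
L2 α=3/4: [585/4, 809/8, 477/4]
L3 α=1/8: [4927/32, 6231/64, 3455/32]
L4 α=3/4: [14143/128, 36375/256, 19679/128]
→ [110, 142, 154]

query (1,0) [L1,L2,L3,L4] — begin 0,0,0
L1 α=0: [0, 0, 0]
L2 α=1/2: [15/2, 56, 19/2]
L3 α=1: [141, 188, 186]
L4 α=1/4: [261/2, 611/4, 769/4]
→ [130, 153, 192]

at x=0,y=0 over L1,L2,L3,L4,L5,L6:
after L1 α=1/2: [60, 215/2, 72]
after L2 α=3/4: [585/4, 809/8, 477/4]
after L3 α=1/8: [4927/32, 6231/64, 3455/32]
after L4 α=3/4: [14143/128, 36375/256, 19679/128]
after L5 α=3/5: [59647/320, 71319/640, 51167/320]
after L6 α=1/3: [20629/160, 50653/320, 60287/480]
= [129, 158, 126]

query (0,1) [L1,L2,L3,L4,L5,L6] — begin 0,0,0
L1 α=0: [0, 0, 0]
L2 α=1/7: [6, 130/7, 239/7]
L3 α=1/6: [65/6, 556/21, 450/7]
L4 α=4/7: [1593/14, 4644/49, 5522/49]
L5 α=2/7: [13761/98, 33510/343, 37900/343]
L6 α=2/5: [61667/490, 180792/1715, 189846/1715]
rounded: [126, 105, 111]

(1,1) stack=L1,L2,L3,L4,L5; from [0,0,0]:
after L1 α=5/6: [80/3, 1205/6, 95/6]
after L2 α=1/3: [583/9, 1862/9, 704/9]
after L3 α=1/3: [1634/27, 5983/27, 2047/27]
after L4 α=1/2: [1870/27, 4922/27, 7663/54]
after L5 α=1/2: [1124/27, 4351/27, 20353/108]
= [42, 161, 188]

at x=0,y=1 over L1,L2,L3,L4,L5:
L1 α=0: [0, 0, 0]
L2 α=1/7: [6, 130/7, 239/7]
L3 α=1/6: [65/6, 556/21, 450/7]
L4 α=4/7: [1593/14, 4644/49, 5522/49]
L5 α=2/7: [13761/98, 33510/343, 37900/343]
rounded: [140, 98, 110]

at x=0,y=0 over L1,L2,L3,L4,L5:
after L1 α=1/2: [60, 215/2, 72]
after L2 α=3/4: [585/4, 809/8, 477/4]
after L3 α=1/8: [4927/32, 6231/64, 3455/32]
after L4 α=3/4: [14143/128, 36375/256, 19679/128]
after L5 α=3/5: [59647/320, 71319/640, 51167/320]
rounded: [186, 111, 160]


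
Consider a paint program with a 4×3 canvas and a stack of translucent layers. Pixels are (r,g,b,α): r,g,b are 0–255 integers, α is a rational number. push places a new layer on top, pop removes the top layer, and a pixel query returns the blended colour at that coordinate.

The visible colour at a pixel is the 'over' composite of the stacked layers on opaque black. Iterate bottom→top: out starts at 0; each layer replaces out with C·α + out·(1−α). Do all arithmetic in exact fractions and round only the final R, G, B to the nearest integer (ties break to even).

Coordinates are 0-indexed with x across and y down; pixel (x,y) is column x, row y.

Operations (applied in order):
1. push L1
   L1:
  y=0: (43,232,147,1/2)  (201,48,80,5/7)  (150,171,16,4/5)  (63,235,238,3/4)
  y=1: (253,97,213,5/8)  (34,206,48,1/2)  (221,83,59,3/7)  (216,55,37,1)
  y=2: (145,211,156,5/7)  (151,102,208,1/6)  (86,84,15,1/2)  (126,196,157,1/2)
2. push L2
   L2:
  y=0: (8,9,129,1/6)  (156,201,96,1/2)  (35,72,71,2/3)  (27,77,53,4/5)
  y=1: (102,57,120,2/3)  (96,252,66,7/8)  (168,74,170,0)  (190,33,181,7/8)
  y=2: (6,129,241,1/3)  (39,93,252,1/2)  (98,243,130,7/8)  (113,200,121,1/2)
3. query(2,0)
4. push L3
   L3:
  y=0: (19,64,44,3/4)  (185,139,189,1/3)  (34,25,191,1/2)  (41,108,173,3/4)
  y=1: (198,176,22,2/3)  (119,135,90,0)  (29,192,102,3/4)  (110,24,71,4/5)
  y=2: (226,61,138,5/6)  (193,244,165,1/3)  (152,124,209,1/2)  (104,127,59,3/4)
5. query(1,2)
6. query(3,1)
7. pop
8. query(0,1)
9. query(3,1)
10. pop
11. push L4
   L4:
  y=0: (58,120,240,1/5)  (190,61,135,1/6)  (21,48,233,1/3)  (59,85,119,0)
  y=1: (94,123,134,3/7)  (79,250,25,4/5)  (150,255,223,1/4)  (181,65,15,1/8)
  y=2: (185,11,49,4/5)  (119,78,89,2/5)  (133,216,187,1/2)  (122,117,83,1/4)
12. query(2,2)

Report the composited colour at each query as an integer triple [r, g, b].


query (2,0) [L1,L2] — begin 0,0,0
+L1 (α=4/5) → [120, 684/5, 64/5]
+L2 (α=2/3) → [190/3, 468/5, 258/5]
rounded: [63, 94, 52]

(1,2) stack=L1,L2,L3; from [0,0,0]:
+L1 (α=1/6) → [151/6, 17, 104/3]
+L2 (α=1/2) → [385/12, 55, 430/3]
+L3 (α=1/3) → [1543/18, 118, 1355/9]
rounded: [86, 118, 151]

(3,1) stack=L1,L2,L3; from [0,0,0]:
L1 α=1: [216, 55, 37]
L2 α=7/8: [773/4, 143/4, 163]
L3 α=4/5: [2533/20, 527/20, 447/5]
rounded: [127, 26, 89]

(0,1) stack=L1,L2; from [0,0,0]:
+L1 (α=5/8) → [1265/8, 485/8, 1065/8]
+L2 (α=2/3) → [2897/24, 1397/24, 995/8]
= [121, 58, 124]

(3,1) stack=L1,L2; from [0,0,0]:
+L1 (α=1) → [216, 55, 37]
+L2 (α=7/8) → [773/4, 143/4, 163]
= [193, 36, 163]

(2,2) stack=L1,L4; from [0,0,0]:
L1 α=1/2: [43, 42, 15/2]
L4 α=1/2: [88, 129, 389/4]
rounded: [88, 129, 97]


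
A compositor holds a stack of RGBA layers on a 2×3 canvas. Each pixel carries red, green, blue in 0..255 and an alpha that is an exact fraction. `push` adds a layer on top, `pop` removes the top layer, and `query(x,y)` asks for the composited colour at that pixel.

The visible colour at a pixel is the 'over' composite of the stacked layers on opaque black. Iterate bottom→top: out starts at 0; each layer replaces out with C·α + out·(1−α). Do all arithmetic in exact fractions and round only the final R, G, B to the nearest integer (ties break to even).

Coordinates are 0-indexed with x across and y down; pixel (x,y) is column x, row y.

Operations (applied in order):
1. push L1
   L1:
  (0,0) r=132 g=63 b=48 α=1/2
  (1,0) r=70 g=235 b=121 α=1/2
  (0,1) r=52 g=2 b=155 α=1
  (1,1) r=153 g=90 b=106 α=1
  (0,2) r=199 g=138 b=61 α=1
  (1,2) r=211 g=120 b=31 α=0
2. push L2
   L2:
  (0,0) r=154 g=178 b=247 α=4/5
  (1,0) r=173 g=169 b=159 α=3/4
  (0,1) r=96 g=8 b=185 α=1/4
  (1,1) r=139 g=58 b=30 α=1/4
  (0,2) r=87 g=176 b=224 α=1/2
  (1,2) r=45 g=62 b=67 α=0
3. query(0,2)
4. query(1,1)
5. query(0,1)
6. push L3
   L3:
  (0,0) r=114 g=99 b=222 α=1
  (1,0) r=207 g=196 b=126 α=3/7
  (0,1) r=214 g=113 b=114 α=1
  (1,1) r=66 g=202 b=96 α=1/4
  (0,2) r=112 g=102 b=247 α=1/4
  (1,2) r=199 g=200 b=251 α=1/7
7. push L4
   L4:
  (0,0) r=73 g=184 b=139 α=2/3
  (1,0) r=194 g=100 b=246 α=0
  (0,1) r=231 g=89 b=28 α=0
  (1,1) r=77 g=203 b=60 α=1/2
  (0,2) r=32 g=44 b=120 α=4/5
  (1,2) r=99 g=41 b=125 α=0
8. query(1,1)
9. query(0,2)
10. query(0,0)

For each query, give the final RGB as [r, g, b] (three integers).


query (0,2) [L1,L2] — begin 0,0,0
+L1 (α=1) → [199, 138, 61]
+L2 (α=1/2) → [143, 157, 285/2]
= [143, 157, 142]

at x=1,y=1 over L1,L2:
L1 α=1: [153, 90, 106]
L2 α=1/4: [299/2, 82, 87]
= [150, 82, 87]

query (0,1) [L1,L2] — begin 0,0,0
L1 α=1: [52, 2, 155]
L2 α=1/4: [63, 7/2, 325/2]
rounded: [63, 4, 162]

(1,1) stack=L1,L2,L3,L4; from [0,0,0]:
after L1 α=1: [153, 90, 106]
after L2 α=1/4: [299/2, 82, 87]
after L3 α=1/4: [1029/8, 112, 357/4]
after L4 α=1/2: [1645/16, 315/2, 597/8]
→ [103, 158, 75]

(0,2) stack=L1,L2,L3,L4; from [0,0,0]:
+L1 (α=1) → [199, 138, 61]
+L2 (α=1/2) → [143, 157, 285/2]
+L3 (α=1/4) → [541/4, 573/4, 1349/8]
+L4 (α=4/5) → [1053/20, 1277/20, 5189/40]
rounded: [53, 64, 130]

at x=0,y=0 over L1,L2,L3,L4:
L1 α=1/2: [66, 63/2, 24]
L2 α=4/5: [682/5, 1487/10, 1012/5]
L3 α=1: [114, 99, 222]
L4 α=2/3: [260/3, 467/3, 500/3]
= [87, 156, 167]


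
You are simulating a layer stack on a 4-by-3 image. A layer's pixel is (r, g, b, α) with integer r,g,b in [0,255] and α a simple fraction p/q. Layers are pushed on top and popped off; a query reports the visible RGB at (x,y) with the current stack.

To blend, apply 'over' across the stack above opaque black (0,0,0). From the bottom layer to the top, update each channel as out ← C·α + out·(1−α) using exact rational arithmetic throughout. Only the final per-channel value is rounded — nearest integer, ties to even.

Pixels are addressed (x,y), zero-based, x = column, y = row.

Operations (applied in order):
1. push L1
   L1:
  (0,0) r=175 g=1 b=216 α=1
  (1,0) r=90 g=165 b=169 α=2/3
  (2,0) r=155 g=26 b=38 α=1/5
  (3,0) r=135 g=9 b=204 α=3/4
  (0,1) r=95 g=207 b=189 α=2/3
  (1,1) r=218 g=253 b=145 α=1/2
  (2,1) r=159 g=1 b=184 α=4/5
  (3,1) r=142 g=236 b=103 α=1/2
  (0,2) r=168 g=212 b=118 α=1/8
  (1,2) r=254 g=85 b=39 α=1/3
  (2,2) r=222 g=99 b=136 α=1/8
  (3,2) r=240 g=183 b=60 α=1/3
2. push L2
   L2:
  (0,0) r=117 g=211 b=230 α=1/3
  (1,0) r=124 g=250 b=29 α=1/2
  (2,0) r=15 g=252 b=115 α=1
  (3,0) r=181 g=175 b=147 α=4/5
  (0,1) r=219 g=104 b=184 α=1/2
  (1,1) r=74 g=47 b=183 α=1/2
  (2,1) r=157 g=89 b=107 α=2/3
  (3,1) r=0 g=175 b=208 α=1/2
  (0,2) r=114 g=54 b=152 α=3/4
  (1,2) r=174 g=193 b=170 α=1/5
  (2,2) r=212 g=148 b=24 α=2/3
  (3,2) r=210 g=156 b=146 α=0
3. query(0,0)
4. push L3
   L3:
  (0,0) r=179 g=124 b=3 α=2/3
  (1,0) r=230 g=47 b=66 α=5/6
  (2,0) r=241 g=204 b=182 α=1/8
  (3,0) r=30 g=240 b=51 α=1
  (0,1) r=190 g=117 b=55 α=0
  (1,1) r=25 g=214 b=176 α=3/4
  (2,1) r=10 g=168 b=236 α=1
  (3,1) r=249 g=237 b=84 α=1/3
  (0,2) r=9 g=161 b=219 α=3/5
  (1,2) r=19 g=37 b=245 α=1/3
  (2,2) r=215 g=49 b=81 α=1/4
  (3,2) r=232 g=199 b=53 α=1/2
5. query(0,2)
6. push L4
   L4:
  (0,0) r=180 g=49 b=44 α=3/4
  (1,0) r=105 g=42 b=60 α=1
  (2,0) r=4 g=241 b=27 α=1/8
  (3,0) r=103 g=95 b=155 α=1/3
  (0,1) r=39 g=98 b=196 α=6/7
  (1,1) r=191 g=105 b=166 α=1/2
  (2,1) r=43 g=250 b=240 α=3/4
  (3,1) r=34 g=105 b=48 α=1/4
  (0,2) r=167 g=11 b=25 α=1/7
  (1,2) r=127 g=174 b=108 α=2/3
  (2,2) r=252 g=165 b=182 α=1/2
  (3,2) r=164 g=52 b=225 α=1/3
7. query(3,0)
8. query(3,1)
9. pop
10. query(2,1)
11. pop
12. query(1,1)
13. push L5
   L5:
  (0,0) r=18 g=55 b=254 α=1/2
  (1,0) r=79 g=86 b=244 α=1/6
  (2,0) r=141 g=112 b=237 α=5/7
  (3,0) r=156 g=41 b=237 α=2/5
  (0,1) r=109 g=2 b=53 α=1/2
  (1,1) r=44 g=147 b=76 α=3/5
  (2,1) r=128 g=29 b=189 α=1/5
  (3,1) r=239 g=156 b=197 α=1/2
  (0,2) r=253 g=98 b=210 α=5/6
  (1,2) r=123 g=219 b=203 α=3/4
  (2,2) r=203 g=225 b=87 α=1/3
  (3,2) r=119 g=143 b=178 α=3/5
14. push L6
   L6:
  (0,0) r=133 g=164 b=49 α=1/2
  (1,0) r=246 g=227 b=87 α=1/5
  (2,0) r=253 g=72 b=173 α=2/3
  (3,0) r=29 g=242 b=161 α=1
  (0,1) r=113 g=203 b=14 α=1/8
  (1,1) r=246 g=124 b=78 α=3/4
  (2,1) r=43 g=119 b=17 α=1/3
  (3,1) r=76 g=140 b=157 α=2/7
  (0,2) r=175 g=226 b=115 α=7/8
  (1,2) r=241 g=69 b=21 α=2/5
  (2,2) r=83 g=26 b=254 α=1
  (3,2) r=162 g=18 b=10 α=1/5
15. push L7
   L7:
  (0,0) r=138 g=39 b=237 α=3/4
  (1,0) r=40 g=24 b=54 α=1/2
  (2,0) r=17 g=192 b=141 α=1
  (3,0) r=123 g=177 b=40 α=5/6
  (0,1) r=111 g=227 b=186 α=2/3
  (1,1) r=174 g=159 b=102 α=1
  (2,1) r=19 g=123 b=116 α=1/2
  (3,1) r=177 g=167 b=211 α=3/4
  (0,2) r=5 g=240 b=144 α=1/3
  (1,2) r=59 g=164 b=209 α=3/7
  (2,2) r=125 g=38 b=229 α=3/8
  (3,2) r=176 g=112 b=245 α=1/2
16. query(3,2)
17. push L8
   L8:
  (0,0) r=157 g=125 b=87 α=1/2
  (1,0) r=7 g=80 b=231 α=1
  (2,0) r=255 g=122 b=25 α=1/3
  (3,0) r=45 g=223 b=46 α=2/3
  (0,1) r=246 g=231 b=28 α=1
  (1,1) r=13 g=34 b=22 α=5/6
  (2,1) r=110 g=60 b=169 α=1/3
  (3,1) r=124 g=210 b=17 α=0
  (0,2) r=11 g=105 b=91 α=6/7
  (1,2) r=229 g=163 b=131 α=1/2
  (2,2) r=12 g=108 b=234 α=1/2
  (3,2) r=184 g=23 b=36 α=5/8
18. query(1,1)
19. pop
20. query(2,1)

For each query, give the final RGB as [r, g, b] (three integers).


query (0,0) [L1,L2] — begin 0,0,0
+L1 (α=1) → [175, 1, 216]
+L2 (α=1/3) → [467/3, 71, 662/3]
rounded: [156, 71, 221]

(0,2) stack=L1,L2,L3; from [0,0,0]:
after L1 α=1/8: [21, 53/2, 59/4]
after L2 α=3/4: [363/4, 377/8, 1883/16]
after L3 α=3/5: [417/10, 2309/20, 7139/40]
rounded: [42, 115, 178]

query (3,0) [L1,L2,L3,L4] — begin 0,0,0
+L1 (α=3/4) → [405/4, 27/4, 153]
+L2 (α=4/5) → [3301/20, 2827/20, 741/5]
+L3 (α=1) → [30, 240, 51]
+L4 (α=1/3) → [163/3, 575/3, 257/3]
→ [54, 192, 86]

(3,1) stack=L1,L2,L3,L4; from [0,0,0]:
L1 α=1/2: [71, 118, 103/2]
L2 α=1/2: [71/2, 293/2, 519/4]
L3 α=1/3: [320/3, 530/3, 229/2]
L4 α=1/4: [177/2, 635/4, 783/8]
= [88, 159, 98]

at x=2,y=1 over L1,L2,L3:
after L1 α=4/5: [636/5, 4/5, 736/5]
after L2 α=2/3: [2206/15, 298/5, 602/5]
after L3 α=1: [10, 168, 236]
→ [10, 168, 236]

query (1,1) [L1,L2] — begin 0,0,0
+L1 (α=1/2) → [109, 253/2, 145/2]
+L2 (α=1/2) → [183/2, 347/4, 511/4]
= [92, 87, 128]

(3,2) stack=L1,L2,L5,L6,L7; from [0,0,0]:
+L1 (α=1/3) → [80, 61, 20]
+L2 (α=0) → [80, 61, 20]
+L5 (α=3/5) → [517/5, 551/5, 574/5]
+L6 (α=1/5) → [2878/25, 2294/25, 2346/25]
+L7 (α=1/2) → [3639/25, 2547/25, 8471/50]
→ [146, 102, 169]

query (1,1) [L1,L2,L5,L6,L7,L8] — begin 0,0,0
L1 α=1/2: [109, 253/2, 145/2]
L2 α=1/2: [183/2, 347/4, 511/4]
L5 α=3/5: [63, 1229/10, 967/10]
L6 α=3/4: [801/4, 4949/40, 3307/40]
L7 α=1: [174, 159, 102]
L8 α=5/6: [239/6, 329/6, 106/3]
rounded: [40, 55, 35]

(2,1) stack=L1,L2,L5,L6,L7; from [0,0,0]:
after L1 α=4/5: [636/5, 4/5, 736/5]
after L2 α=2/3: [2206/15, 298/5, 602/5]
after L5 α=1/5: [10744/75, 1337/25, 3353/25]
after L6 α=1/3: [24713/225, 1883/25, 2377/25]
after L7 α=1/2: [14494/225, 2479/25, 5277/50]
= [64, 99, 106]
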